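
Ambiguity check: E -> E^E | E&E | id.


'id^id&id' has two parse trees (no precedence encoded between ^ and &)
Ambiguous


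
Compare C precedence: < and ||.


'<' is relational (level 7); '||' is logical OR (level 1)
Higher level binds tighter
'<' has higher precedence than '||'


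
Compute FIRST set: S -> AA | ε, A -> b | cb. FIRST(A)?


Per alternative of A: FIRST(b) = {b}; FIRST(cb) = {c}
FIRST(A) = {b, c}


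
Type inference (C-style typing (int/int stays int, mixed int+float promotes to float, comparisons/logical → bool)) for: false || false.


Operand types: bool || bool
Rule: logical operators take bool operands and yield bool
Result type: bool


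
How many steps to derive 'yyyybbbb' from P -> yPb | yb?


Derivation: P => yPb => yyPbb => yyyPbbb => yyyybbbb
Steps: 4


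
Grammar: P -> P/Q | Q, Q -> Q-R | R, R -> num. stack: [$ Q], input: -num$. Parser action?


shift '-' to continue Q -> Q-R
Action: shift


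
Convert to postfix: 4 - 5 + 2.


Left to right (same or higher precedence on left)
Postfix: 4 5 - 2 +


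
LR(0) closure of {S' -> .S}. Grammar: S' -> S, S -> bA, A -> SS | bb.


Start: S' -> .S
For each item with dot before a nonterminal B, add B -> .γ for every B-production
Closure: [S' -> .S, S -> .bA]


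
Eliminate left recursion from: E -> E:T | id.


Left-recursive alternatives: E:T; non-recursive: id
Introduce E': E -> idE', E' -> :TE' | ε


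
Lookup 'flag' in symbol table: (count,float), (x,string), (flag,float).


Lookup 'flag' → type float


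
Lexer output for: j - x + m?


Scan left to right, longest-match per lexeme
Tokens: ID(j), OP(-), ID(x), OP(+), ID(m)


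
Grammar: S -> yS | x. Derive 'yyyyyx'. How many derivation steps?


Derivation: S => yS => yyS => yyyS => yyyyS => yyyyyS => yyyyyx
Steps: 6


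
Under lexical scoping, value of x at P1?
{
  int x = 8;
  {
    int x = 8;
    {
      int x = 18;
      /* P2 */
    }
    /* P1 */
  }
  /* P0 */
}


x declared in the same block as P1
x = 8


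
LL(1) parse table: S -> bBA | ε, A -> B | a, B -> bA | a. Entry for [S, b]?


For [S, b]: 'b' ∈ FIRST(bBA)
Entry: S -> bBA


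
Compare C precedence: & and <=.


'<=' is relational (level 7); '&' is bitwise AND (level 5)
Higher level binds tighter
'<=' has higher precedence than '&'


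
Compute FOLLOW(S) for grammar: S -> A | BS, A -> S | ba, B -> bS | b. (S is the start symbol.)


$ ∈ FOLLOW(S). For each A -> αBβ: add FIRST(β)\{ε} to FOLLOW(B); if β nullable, add FOLLOW(A).
FOLLOW(S) = {$, b}


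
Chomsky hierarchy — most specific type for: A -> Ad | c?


Left-linear: every RHS is a terminal or one nonterminal followed by a terminal
Classification: Type 3 (Regular)


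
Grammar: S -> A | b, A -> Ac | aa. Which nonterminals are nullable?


A nonterminal is nullable iff some alternative derives ε (directly, or every symbol in it is nullable)
Nullable: {}


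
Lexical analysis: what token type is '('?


Pattern: delimiter/punctuation
Type: PUNCTUATION


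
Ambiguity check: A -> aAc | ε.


balanced a^n…c^n: each string has a unique parse
Unambiguous


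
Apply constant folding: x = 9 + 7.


9 + 7 = 16 at compile time
Optimized: x = 16


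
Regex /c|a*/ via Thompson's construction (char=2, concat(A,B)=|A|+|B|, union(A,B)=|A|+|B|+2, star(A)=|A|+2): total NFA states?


Syntax tree has 2 char leaf(s), 1 union(s), 1 star(s)
chars contribute 2×2 = 4; each union adds +2; each star adds +2
Total: 4 + 2 + 2 = 8 states


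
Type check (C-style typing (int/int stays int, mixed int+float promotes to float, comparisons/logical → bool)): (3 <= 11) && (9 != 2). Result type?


Operand types: bool && bool
Rule: logical operators take bool operands and yield bool
Result type: bool


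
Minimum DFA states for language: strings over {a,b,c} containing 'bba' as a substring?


KMP-style automaton: 3 progress states + 1 absorbing accept = 4
Minimal DFA: 4 states


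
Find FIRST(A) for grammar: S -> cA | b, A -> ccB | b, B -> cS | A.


Per alternative of A: FIRST(ccB) = {c}; FIRST(b) = {b}
FIRST(A) = {b, c}


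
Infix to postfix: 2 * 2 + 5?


Left to right (same or higher precedence on left)
Postfix: 2 2 * 5 +


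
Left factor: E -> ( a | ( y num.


Common prefix: '('
Factored: E -> ( E', E' -> a | y num


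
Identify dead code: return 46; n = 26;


statement follows a return and is unreachable
Dead: 'n = 26'


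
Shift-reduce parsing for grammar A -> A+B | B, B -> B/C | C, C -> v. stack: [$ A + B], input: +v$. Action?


handle 'A+B' on top; lookahead ∈ FOLLOW(A) = {+, $}
Action: reduce (A -> A+B)


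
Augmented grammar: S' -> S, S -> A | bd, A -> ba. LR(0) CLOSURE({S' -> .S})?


Start: S' -> .S
For each item with dot before a nonterminal B, add B -> .γ for every B-production
Closure: [S' -> .S, S -> .A, S -> .bd, A -> .ba]


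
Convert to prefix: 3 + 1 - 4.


left-to-right (same/higher precedence on left): tree is (- (+ 3 1) 4)
Prefix: - + 3 1 4


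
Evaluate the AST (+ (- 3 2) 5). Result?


Evaluate inner: (- 3 2) = 1
Evaluate root: (+ 1 5) = 6
Result: 6


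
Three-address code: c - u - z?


Break into single-operator statements:
t1 = c - u
t2 = t1 - z


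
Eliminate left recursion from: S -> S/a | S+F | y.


Left-recursive alternatives: S/a, S+F; non-recursive: y
Introduce S': S -> yS', S' -> /aS' | +FS' | ε


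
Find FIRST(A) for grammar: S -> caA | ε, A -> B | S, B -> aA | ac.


Per alternative of A: FIRST(B) = {a}; FIRST(S) = {c, ε}
FIRST(A) = {a, c, ε}


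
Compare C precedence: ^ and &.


'&' is bitwise AND (level 5); '^' is bitwise XOR (level 4)
Higher level binds tighter
'&' has higher precedence than '^'


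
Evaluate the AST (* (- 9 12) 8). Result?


Evaluate inner: (- 9 12) = -3
Evaluate root: (* -3 8) = -24
Result: -24


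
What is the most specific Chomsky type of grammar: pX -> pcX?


LHS has context (more than one symbol) and |LHS| ≤ |RHS|
Classification: Type 1 (Context-Sensitive)


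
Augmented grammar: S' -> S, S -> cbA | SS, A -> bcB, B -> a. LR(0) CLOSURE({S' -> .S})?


Start: S' -> .S
For each item with dot before a nonterminal B, add B -> .γ for every B-production
Closure: [S' -> .S, S -> .cbA, S -> .SS]


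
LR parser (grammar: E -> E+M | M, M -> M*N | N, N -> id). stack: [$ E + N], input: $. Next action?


'N' (not preceded by M*) is the handle for M -> N
Action: reduce (M -> N)


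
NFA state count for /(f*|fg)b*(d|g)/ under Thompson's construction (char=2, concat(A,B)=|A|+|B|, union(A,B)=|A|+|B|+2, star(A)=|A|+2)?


Syntax tree has 6 char leaf(s), 2 union(s), 2 star(s)
chars contribute 6×2 = 12; each union adds +2; each star adds +2
Total: 12 + 4 + 4 = 20 states


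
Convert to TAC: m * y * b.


Break into single-operator statements:
t1 = m * y
t2 = t1 * b


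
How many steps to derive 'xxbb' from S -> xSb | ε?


Derivation: S => xSb => xxSbb => xxbb
Steps: 3


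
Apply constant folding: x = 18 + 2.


18 + 2 = 20 at compile time
Optimized: x = 20


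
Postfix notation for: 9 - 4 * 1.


* has higher precedence, evaluate 4*1 first
Postfix: 9 4 1 * -


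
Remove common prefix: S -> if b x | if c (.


Common prefix: 'if'
Factored: S -> if S', S' -> b x | c (


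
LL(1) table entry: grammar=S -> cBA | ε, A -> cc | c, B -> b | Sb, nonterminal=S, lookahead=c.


For [S, c]: 'c' ∈ FIRST(cBA)
Entry: S -> cBA


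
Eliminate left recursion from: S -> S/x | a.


Left-recursive alternatives: S/x; non-recursive: a
Introduce S': S -> aS', S' -> /xS' | ε


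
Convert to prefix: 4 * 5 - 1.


left-to-right (same/higher precedence on left): tree is (- (* 4 5) 1)
Prefix: - * 4 5 1


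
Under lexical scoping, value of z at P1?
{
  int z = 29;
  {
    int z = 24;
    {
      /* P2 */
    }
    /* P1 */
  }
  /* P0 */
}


z declared in the same block as P1
z = 24


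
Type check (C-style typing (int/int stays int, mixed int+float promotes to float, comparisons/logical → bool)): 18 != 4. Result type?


Operand types: int != int
Rule: comparison yields bool
Result type: bool


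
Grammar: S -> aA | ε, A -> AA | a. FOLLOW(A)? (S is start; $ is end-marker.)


$ ∈ FOLLOW(S). For each A -> αBβ: add FIRST(β)\{ε} to FOLLOW(B); if β nullable, add FOLLOW(A).
FOLLOW(A) = {$, a}


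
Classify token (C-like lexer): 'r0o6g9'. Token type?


Pattern: letter/underscore followed by alphanumerics, not a keyword
Type: IDENTIFIER


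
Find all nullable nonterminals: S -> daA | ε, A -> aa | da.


A nonterminal is nullable iff some alternative derives ε (directly, or every symbol in it is nullable)
Nullable: {S}


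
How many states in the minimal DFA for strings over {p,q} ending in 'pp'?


Track the longest suffix of input matching a prefix of 'pp': 3 classes (prefixes of length 0..2)
Minimal DFA: 3 states


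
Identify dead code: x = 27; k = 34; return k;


x is assigned but never read
Dead: 'x = 27'


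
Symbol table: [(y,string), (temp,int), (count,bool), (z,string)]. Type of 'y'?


Lookup 'y' → type string


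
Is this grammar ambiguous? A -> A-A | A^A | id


'id-id^id' has two parse trees (no precedence encoded between - and ^)
Ambiguous


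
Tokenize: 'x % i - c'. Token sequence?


Scan left to right, longest-match per lexeme
Tokens: ID(x), OP(%), ID(i), OP(-), ID(c)


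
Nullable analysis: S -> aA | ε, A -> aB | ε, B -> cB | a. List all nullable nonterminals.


A nonterminal is nullable iff some alternative derives ε (directly, or every symbol in it is nullable)
Nullable: {A, S}


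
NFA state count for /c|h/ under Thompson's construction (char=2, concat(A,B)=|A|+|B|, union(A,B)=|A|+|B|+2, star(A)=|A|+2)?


Syntax tree has 2 char leaf(s), 1 union(s), 0 star(s)
chars contribute 2×2 = 4; each union adds +2; each star adds +2
Total: 4 + 2 + 0 = 6 states


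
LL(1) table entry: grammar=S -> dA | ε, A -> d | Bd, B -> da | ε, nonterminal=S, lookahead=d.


For [S, d]: 'd' ∈ FIRST(dA)
Entry: S -> dA


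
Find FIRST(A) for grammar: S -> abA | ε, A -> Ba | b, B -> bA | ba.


Per alternative of A: FIRST(Ba) = {b}; FIRST(b) = {b}
FIRST(A) = {b}


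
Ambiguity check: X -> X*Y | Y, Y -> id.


precedence layered via separate nonterminal Y: deterministic
Unambiguous


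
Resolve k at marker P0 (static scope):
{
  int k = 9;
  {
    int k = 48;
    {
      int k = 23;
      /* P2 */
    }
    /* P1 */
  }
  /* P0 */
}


k declared in the same block as P0
k = 9


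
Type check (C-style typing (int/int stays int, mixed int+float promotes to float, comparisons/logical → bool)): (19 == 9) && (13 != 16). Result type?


Operand types: bool && bool
Rule: logical operators take bool operands and yield bool
Result type: bool


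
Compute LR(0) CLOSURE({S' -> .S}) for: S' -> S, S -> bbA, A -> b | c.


Start: S' -> .S
For each item with dot before a nonterminal B, add B -> .γ for every B-production
Closure: [S' -> .S, S -> .bbA]


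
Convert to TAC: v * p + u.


Break into single-operator statements:
t1 = v * p
t2 = t1 + u


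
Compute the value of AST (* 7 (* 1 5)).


Evaluate inner: (* 1 5) = 5
Evaluate root: (* 7 5) = 35
Result: 35


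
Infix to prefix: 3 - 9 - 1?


left-to-right (same/higher precedence on left): tree is (- (- 3 9) 1)
Prefix: - - 3 9 1


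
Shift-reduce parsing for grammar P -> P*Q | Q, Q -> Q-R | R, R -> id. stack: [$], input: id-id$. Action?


no handle on stack; shift 'id'
Action: shift


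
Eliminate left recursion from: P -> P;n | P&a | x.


Left-recursive alternatives: P;n, P&a; non-recursive: x
Introduce P': P -> xP', P' -> ;nP' | &aP' | ε


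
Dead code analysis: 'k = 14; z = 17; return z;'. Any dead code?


k is assigned but never read
Dead: 'k = 14'


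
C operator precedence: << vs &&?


'<<' is shift (level 8); '&&' is logical AND (level 2)
Higher level binds tighter
'<<' has higher precedence than '&&'


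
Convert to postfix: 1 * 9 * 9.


Left to right (same or higher precedence on left)
Postfix: 1 9 * 9 *


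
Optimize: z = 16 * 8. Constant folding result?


16 * 8 = 128 at compile time
Optimized: z = 128


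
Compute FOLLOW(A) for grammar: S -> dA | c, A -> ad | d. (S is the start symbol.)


$ ∈ FOLLOW(S). For each A -> αBβ: add FIRST(β)\{ε} to FOLLOW(B); if β nullable, add FOLLOW(A).
FOLLOW(A) = {$}


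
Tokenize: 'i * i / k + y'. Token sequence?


Scan left to right, longest-match per lexeme
Tokens: ID(i), OP(*), ID(i), OP(/), ID(k), OP(+), ID(y)


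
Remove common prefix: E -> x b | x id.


Common prefix: 'x'
Factored: E -> x E', E' -> b | id


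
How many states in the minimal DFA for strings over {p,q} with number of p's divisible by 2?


Track (count of p) mod 2: states 0..1, accept at 0
Minimal DFA: 2 states


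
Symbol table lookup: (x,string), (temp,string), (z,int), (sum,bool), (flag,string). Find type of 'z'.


Lookup 'z' → type int


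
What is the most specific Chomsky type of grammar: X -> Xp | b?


Left-linear: every RHS is a terminal or one nonterminal followed by a terminal
Classification: Type 3 (Regular)


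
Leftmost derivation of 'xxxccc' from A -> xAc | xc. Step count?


Derivation: A => xAc => xxAcc => xxxccc
Steps: 3


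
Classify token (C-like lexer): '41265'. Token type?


Pattern: digits only
Type: INTEGER_LITERAL


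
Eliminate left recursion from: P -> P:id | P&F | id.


Left-recursive alternatives: P:id, P&F; non-recursive: id
Introduce P': P -> idP', P' -> :idP' | &FP' | ε


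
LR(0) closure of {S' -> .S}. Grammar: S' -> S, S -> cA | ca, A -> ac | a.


Start: S' -> .S
For each item with dot before a nonterminal B, add B -> .γ for every B-production
Closure: [S' -> .S, S -> .cA, S -> .ca]


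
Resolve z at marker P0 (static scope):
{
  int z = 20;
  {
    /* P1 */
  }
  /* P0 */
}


z declared in the same block as P0
z = 20


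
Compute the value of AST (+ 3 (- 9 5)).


Evaluate inner: (- 9 5) = 4
Evaluate root: (+ 3 4) = 7
Result: 7


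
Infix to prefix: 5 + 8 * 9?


'*' binds tighter: tree is (+ 5 (* 8 9))
Prefix: + 5 * 8 9


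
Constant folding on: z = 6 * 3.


6 * 3 = 18 at compile time
Optimized: z = 18


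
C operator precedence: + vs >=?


'+' is additive (level 9); '>=' is relational (level 7)
Higher level binds tighter
'+' has higher precedence than '>='


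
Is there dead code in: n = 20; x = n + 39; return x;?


n is read by x's definition; x is returned
No dead code


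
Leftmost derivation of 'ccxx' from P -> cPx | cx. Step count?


Derivation: P => cPx => ccxx
Steps: 2


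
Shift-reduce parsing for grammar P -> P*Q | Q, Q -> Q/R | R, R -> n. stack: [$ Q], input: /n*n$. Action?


shift '/' to continue Q -> Q/R
Action: shift


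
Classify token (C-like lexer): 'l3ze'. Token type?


Pattern: letter/underscore followed by alphanumerics, not a keyword
Type: IDENTIFIER


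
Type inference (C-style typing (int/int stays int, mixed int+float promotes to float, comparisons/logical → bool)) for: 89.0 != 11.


Operand types: float != int
Rule: comparison yields bool
Result type: bool


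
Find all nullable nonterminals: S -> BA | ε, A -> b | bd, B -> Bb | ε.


A nonterminal is nullable iff some alternative derives ε (directly, or every symbol in it is nullable)
Nullable: {B, S}


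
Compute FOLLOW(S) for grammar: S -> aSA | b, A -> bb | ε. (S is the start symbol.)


$ ∈ FOLLOW(S). For each A -> αBβ: add FIRST(β)\{ε} to FOLLOW(B); if β nullable, add FOLLOW(A).
FOLLOW(S) = {$, b}


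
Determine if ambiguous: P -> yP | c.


right-linear, alternatives start with distinct terminals 'y' vs 'c': unique leftmost derivation
Unambiguous


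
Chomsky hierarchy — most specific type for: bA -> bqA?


LHS has context (more than one symbol) and |LHS| ≤ |RHS|
Classification: Type 1 (Context-Sensitive)


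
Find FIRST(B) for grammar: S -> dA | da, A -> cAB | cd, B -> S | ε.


Per alternative of B: FIRST(S) = {d}; FIRST(ε) = {ε}
FIRST(B) = {d, ε}


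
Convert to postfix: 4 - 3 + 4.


Left to right (same or higher precedence on left)
Postfix: 4 3 - 4 +


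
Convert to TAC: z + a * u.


Break into single-operator statements:
t1 = a * u
t2 = z + t1


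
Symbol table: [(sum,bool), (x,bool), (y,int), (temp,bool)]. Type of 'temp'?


Lookup 'temp' → type bool


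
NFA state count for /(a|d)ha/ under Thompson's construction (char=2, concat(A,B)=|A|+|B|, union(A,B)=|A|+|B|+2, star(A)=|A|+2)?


Syntax tree has 4 char leaf(s), 1 union(s), 0 star(s)
chars contribute 4×2 = 8; each union adds +2; each star adds +2
Total: 8 + 2 + 0 = 10 states


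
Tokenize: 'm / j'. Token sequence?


Scan left to right, longest-match per lexeme
Tokens: ID(m), OP(/), ID(j)


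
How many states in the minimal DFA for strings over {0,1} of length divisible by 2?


Track length mod 2: states 0..1, accept at 0
Minimal DFA: 2 states


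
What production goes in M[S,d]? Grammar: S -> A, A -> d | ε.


For [S, d]: 'd' ∈ FIRST(A)
Entry: S -> A


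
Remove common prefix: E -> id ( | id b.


Common prefix: 'id'
Factored: E -> id E', E' -> ( | b


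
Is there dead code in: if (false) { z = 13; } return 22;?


condition is constant false, so the whole block is unreachable
Dead: 'if (false) { z = 13; }'


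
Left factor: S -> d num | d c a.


Common prefix: 'd'
Factored: S -> d S', S' -> num | c a


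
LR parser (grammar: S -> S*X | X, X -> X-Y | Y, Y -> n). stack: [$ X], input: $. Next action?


lookahead ∉ {-} so X won't extend; reduce S -> X
Action: reduce (S -> X)


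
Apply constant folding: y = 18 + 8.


18 + 8 = 26 at compile time
Optimized: y = 26


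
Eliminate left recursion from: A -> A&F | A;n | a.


Left-recursive alternatives: A&F, A;n; non-recursive: a
Introduce A': A -> aA', A' -> &FA' | ;nA' | ε


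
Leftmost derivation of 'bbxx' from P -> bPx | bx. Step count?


Derivation: P => bPx => bbxx
Steps: 2


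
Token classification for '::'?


Pattern: operator symbol
Type: OPERATOR


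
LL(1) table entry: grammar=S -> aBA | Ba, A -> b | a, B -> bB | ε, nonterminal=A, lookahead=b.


For [A, b]: 'b' ∈ FIRST(b)
Entry: A -> b


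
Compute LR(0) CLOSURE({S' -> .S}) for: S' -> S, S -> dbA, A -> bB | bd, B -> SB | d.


Start: S' -> .S
For each item with dot before a nonterminal B, add B -> .γ for every B-production
Closure: [S' -> .S, S -> .dbA]


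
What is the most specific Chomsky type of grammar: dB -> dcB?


LHS has context (more than one symbol) and |LHS| ≤ |RHS|
Classification: Type 1 (Context-Sensitive)


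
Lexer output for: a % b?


Scan left to right, longest-match per lexeme
Tokens: ID(a), OP(%), ID(b)


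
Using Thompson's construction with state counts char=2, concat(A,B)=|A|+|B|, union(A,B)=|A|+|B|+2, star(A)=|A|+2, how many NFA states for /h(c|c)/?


Syntax tree has 3 char leaf(s), 1 union(s), 0 star(s)
chars contribute 3×2 = 6; each union adds +2; each star adds +2
Total: 6 + 2 + 0 = 8 states


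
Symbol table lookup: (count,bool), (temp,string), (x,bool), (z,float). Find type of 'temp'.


Lookup 'temp' → type string


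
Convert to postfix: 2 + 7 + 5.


Left to right (same or higher precedence on left)
Postfix: 2 7 + 5 +


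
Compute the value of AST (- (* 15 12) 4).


Evaluate inner: (* 15 12) = 180
Evaluate root: (- 180 4) = 176
Result: 176


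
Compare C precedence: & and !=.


'!=' is equality (level 6); '&' is bitwise AND (level 5)
Higher level binds tighter
'!=' has higher precedence than '&'


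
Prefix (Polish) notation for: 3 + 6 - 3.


left-to-right (same/higher precedence on left): tree is (- (+ 3 6) 3)
Prefix: - + 3 6 3


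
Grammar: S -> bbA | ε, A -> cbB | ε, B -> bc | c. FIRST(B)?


Per alternative of B: FIRST(bc) = {b}; FIRST(c) = {c}
FIRST(B) = {b, c}


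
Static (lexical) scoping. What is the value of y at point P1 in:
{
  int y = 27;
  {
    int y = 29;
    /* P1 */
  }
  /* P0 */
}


y declared in the same block as P1
y = 29


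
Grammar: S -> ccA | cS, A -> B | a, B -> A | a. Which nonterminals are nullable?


A nonterminal is nullable iff some alternative derives ε (directly, or every symbol in it is nullable)
Nullable: {}


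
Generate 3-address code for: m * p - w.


Break into single-operator statements:
t1 = m * p
t2 = t1 - w


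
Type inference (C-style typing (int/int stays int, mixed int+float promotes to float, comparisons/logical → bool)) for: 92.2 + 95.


Operand types: float + int
Rule: mixed int/float promotes to float; int/int stays int
Result type: float


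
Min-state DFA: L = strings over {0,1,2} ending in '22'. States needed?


Track the longest suffix of input matching a prefix of '22': 3 classes (prefixes of length 0..2)
Minimal DFA: 3 states


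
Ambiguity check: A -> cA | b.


right-linear, alternatives start with distinct terminals 'c' vs 'b': unique leftmost derivation
Unambiguous


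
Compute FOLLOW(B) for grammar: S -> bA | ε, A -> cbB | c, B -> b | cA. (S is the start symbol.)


$ ∈ FOLLOW(S). For each A -> αBβ: add FIRST(β)\{ε} to FOLLOW(B); if β nullable, add FOLLOW(A).
FOLLOW(B) = {$}


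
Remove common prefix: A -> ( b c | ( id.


Common prefix: '('
Factored: A -> ( A', A' -> b c | id


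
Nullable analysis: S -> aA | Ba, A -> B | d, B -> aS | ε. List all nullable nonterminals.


A nonterminal is nullable iff some alternative derives ε (directly, or every symbol in it is nullable)
Nullable: {A, B}


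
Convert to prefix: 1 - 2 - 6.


left-to-right (same/higher precedence on left): tree is (- (- 1 2) 6)
Prefix: - - 1 2 6


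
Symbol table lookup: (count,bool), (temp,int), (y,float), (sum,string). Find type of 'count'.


Lookup 'count' → type bool


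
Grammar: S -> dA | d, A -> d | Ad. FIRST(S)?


Per alternative of S: FIRST(dA) = {d}; FIRST(d) = {d}
FIRST(S) = {d}


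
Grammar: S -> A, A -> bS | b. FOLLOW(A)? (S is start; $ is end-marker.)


$ ∈ FOLLOW(S). For each A -> αBβ: add FIRST(β)\{ε} to FOLLOW(B); if β nullable, add FOLLOW(A).
FOLLOW(A) = {$}


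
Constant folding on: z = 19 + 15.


19 + 15 = 34 at compile time
Optimized: z = 34


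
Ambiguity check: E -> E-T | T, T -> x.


precedence layered via separate nonterminal T: deterministic
Unambiguous


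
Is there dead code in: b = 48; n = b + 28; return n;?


b is read by n's definition; n is returned
No dead code


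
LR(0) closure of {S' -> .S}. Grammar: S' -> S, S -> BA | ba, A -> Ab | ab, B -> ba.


Start: S' -> .S
For each item with dot before a nonterminal B, add B -> .γ for every B-production
Closure: [S' -> .S, S -> .BA, S -> .ba, B -> .ba]


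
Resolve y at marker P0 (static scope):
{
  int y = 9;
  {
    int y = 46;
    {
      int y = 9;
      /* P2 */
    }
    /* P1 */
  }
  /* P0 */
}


y declared in the same block as P0
y = 9


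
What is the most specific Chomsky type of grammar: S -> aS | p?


Right-linear: every RHS is a terminal or a terminal followed by one nonterminal
Classification: Type 3 (Regular)


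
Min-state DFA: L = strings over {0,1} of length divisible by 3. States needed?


Track length mod 3: states 0..2, accept at 0
Minimal DFA: 3 states


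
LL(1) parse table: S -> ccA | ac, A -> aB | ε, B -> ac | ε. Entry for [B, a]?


For [B, a]: 'a' ∈ FIRST(ac)
Entry: B -> ac


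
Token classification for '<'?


Pattern: operator symbol
Type: OPERATOR


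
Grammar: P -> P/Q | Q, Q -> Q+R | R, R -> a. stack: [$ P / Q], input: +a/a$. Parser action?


'+' can extend Q; shift to build Q -> Q+R
Action: shift


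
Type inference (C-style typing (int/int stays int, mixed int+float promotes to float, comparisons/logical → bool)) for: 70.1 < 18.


Operand types: float < int
Rule: comparison yields bool
Result type: bool


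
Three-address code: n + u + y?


Break into single-operator statements:
t1 = n + u
t2 = t1 + y


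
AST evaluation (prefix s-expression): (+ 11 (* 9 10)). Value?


Evaluate inner: (* 9 10) = 90
Evaluate root: (+ 11 90) = 101
Result: 101


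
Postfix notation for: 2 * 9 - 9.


Left to right (same or higher precedence on left)
Postfix: 2 9 * 9 -


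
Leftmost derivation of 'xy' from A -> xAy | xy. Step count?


Derivation: A => xy
Steps: 1


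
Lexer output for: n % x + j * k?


Scan left to right, longest-match per lexeme
Tokens: ID(n), OP(%), ID(x), OP(+), ID(j), OP(*), ID(k)


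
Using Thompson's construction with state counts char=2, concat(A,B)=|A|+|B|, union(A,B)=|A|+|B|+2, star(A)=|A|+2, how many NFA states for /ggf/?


Syntax tree has 3 char leaf(s), 0 union(s), 0 star(s)
chars contribute 3×2 = 6; each union adds +2; each star adds +2
Total: 6 + 0 + 0 = 6 states


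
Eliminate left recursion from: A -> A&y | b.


Left-recursive alternatives: A&y; non-recursive: b
Introduce A': A -> bA', A' -> &yA' | ε


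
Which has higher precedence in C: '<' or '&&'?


'<' is relational (level 7); '&&' is logical AND (level 2)
Higher level binds tighter
'<' has higher precedence than '&&'


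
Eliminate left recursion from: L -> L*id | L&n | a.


Left-recursive alternatives: L*id, L&n; non-recursive: a
Introduce L': L -> aL', L' -> *idL' | &nL' | ε


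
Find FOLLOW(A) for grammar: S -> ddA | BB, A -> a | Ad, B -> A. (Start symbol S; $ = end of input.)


$ ∈ FOLLOW(S). For each A -> αBβ: add FIRST(β)\{ε} to FOLLOW(B); if β nullable, add FOLLOW(A).
FOLLOW(A) = {$, a, d}


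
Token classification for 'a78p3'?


Pattern: letter/underscore followed by alphanumerics, not a keyword
Type: IDENTIFIER


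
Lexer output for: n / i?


Scan left to right, longest-match per lexeme
Tokens: ID(n), OP(/), ID(i)


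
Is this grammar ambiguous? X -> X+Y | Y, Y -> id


precedence layered via separate nonterminal Y: deterministic
Unambiguous


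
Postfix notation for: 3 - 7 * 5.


* has higher precedence, evaluate 7*5 first
Postfix: 3 7 5 * -


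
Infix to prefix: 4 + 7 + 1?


left-to-right (same/higher precedence on left): tree is (+ (+ 4 7) 1)
Prefix: + + 4 7 1


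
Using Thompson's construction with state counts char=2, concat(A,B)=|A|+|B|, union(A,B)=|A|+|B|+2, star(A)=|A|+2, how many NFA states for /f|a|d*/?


Syntax tree has 3 char leaf(s), 2 union(s), 1 star(s)
chars contribute 3×2 = 6; each union adds +2; each star adds +2
Total: 6 + 4 + 2 = 12 states


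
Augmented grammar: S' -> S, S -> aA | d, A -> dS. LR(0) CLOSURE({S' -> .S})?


Start: S' -> .S
For each item with dot before a nonterminal B, add B -> .γ for every B-production
Closure: [S' -> .S, S -> .aA, S -> .d]


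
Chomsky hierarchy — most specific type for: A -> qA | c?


Right-linear: every RHS is a terminal or a terminal followed by one nonterminal
Classification: Type 3 (Regular)


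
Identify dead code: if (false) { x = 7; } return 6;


condition is constant false, so the whole block is unreachable
Dead: 'if (false) { x = 7; }'


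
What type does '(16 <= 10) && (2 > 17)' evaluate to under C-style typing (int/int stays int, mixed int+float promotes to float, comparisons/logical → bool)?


Operand types: bool && bool
Rule: logical operators take bool operands and yield bool
Result type: bool


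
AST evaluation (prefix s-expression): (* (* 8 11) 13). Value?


Evaluate inner: (* 8 11) = 88
Evaluate root: (* 88 13) = 1144
Result: 1144


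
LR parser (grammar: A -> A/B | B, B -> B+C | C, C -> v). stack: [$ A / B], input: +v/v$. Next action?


'+' can extend B; shift to build B -> B+C
Action: shift


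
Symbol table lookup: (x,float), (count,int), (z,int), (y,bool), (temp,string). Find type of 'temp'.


Lookup 'temp' → type string


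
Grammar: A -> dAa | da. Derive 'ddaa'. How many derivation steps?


Derivation: A => dAa => ddaa
Steps: 2


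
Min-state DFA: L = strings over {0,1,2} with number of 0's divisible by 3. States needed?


Track (count of 0) mod 3: states 0..2, accept at 0
Minimal DFA: 3 states


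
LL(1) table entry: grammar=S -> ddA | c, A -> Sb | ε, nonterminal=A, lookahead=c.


For [A, c]: 'c' ∈ FIRST(Sb)
Entry: A -> Sb


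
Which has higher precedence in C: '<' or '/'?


'/' is multiplicative (level 10); '<' is relational (level 7)
Higher level binds tighter
'/' has higher precedence than '<'


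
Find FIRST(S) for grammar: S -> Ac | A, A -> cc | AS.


Per alternative of S: FIRST(Ac) = {c}; FIRST(A) = {c}
FIRST(S) = {c}


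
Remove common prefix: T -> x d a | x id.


Common prefix: 'x'
Factored: T -> x T', T' -> d a | id


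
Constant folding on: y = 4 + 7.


4 + 7 = 11 at compile time
Optimized: y = 11


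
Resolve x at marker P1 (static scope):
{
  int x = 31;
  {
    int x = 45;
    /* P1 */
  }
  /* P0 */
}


x declared in the same block as P1
x = 45


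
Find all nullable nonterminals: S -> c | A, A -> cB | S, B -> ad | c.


A nonterminal is nullable iff some alternative derives ε (directly, or every symbol in it is nullable)
Nullable: {}


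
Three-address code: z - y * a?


Break into single-operator statements:
t1 = y * a
t2 = z - t1


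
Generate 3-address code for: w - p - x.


Break into single-operator statements:
t1 = w - p
t2 = t1 - x


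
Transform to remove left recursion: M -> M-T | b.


Left-recursive alternatives: M-T; non-recursive: b
Introduce M': M -> bM', M' -> -TM' | ε


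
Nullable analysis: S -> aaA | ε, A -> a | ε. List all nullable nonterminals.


A nonterminal is nullable iff some alternative derives ε (directly, or every symbol in it is nullable)
Nullable: {A, S}


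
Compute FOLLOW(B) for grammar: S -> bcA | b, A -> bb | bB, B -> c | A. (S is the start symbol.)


$ ∈ FOLLOW(S). For each A -> αBβ: add FIRST(β)\{ε} to FOLLOW(B); if β nullable, add FOLLOW(A).
FOLLOW(B) = {$}


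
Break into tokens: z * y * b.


Scan left to right, longest-match per lexeme
Tokens: ID(z), OP(*), ID(y), OP(*), ID(b)


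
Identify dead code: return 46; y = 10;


statement follows a return and is unreachable
Dead: 'y = 10'


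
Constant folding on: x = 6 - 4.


6 - 4 = 2 at compile time
Optimized: x = 2


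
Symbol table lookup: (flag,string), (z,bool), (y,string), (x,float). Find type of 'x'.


Lookup 'x' → type float


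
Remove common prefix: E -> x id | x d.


Common prefix: 'x'
Factored: E -> x E', E' -> id | d


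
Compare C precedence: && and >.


'>' is relational (level 7); '&&' is logical AND (level 2)
Higher level binds tighter
'>' has higher precedence than '&&'


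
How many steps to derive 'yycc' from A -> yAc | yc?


Derivation: A => yAc => yycc
Steps: 2


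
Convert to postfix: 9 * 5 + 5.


Left to right (same or higher precedence on left)
Postfix: 9 5 * 5 +


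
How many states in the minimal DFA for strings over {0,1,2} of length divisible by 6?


Track length mod 6: states 0..5, accept at 0
Minimal DFA: 6 states


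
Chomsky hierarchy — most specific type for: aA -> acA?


LHS has context (more than one symbol) and |LHS| ≤ |RHS|
Classification: Type 1 (Context-Sensitive)


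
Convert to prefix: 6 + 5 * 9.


'*' binds tighter: tree is (+ 6 (* 5 9))
Prefix: + 6 * 5 9


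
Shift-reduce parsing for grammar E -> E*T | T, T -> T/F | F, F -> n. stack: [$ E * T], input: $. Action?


handle 'E*T' on top; lookahead ∈ FOLLOW(E) = {*, $}
Action: reduce (E -> E*T)


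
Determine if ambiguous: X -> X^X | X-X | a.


'a^a-a' has two parse trees (no precedence encoded between ^ and -)
Ambiguous


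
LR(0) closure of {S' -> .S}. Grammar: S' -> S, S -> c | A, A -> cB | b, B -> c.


Start: S' -> .S
For each item with dot before a nonterminal B, add B -> .γ for every B-production
Closure: [S' -> .S, S -> .c, S -> .A, A -> .cB, A -> .b]


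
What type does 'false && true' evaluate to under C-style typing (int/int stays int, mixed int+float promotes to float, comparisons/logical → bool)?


Operand types: bool && bool
Rule: logical operators take bool operands and yield bool
Result type: bool


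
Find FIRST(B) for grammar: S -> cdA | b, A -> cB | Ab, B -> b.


Per alternative of B: FIRST(b) = {b}
FIRST(B) = {b}


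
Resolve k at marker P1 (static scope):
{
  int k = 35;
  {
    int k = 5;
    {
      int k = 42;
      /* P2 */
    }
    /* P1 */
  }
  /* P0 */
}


k declared in the same block as P1
k = 5


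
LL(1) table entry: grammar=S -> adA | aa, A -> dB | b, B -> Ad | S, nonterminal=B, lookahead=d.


For [B, d]: 'd' ∈ FIRST(Ad)
Entry: B -> Ad


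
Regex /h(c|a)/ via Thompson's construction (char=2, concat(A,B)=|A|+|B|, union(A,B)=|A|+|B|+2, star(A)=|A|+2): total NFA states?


Syntax tree has 3 char leaf(s), 1 union(s), 0 star(s)
chars contribute 3×2 = 6; each union adds +2; each star adds +2
Total: 6 + 2 + 0 = 8 states


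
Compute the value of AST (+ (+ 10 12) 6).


Evaluate inner: (+ 10 12) = 22
Evaluate root: (+ 22 6) = 28
Result: 28


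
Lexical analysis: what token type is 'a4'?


Pattern: letter/underscore followed by alphanumerics, not a keyword
Type: IDENTIFIER


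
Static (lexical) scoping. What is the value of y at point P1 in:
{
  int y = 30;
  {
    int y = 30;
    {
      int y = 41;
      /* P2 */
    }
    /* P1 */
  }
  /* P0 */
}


y declared in the same block as P1
y = 30


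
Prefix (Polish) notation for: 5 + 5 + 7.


left-to-right (same/higher precedence on left): tree is (+ (+ 5 5) 7)
Prefix: + + 5 5 7


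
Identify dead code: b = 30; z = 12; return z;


b is assigned but never read
Dead: 'b = 30'


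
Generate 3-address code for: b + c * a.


Break into single-operator statements:
t1 = c * a
t2 = b + t1


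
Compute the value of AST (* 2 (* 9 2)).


Evaluate inner: (* 9 2) = 18
Evaluate root: (* 2 18) = 36
Result: 36


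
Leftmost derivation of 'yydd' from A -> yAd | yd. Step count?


Derivation: A => yAd => yydd
Steps: 2


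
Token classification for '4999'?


Pattern: digits only
Type: INTEGER_LITERAL


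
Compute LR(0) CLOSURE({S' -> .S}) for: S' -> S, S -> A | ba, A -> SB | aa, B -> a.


Start: S' -> .S
For each item with dot before a nonterminal B, add B -> .γ for every B-production
Closure: [S' -> .S, S -> .A, S -> .ba, A -> .SB, A -> .aa]


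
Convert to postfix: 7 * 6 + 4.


Left to right (same or higher precedence on left)
Postfix: 7 6 * 4 +


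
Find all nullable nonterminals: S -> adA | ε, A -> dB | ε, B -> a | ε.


A nonterminal is nullable iff some alternative derives ε (directly, or every symbol in it is nullable)
Nullable: {A, B, S}


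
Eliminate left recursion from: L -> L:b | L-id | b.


Left-recursive alternatives: L:b, L-id; non-recursive: b
Introduce L': L -> bL', L' -> :bL' | -idL' | ε


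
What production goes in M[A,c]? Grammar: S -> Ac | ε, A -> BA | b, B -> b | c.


For [A, c]: 'c' ∈ FIRST(BA)
Entry: A -> BA


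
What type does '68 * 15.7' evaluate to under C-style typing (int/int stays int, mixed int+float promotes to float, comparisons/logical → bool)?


Operand types: int * float
Rule: mixed int/float promotes to float; int/int stays int
Result type: float


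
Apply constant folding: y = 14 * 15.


14 * 15 = 210 at compile time
Optimized: y = 210


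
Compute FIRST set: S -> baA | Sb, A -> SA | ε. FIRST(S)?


Per alternative of S: FIRST(baA) = {b}; FIRST(Sb) = {b}
FIRST(S) = {b}


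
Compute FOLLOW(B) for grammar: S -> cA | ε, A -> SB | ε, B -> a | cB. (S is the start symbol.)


$ ∈ FOLLOW(S). For each A -> αBβ: add FIRST(β)\{ε} to FOLLOW(B); if β nullable, add FOLLOW(A).
FOLLOW(B) = {$, a, c}


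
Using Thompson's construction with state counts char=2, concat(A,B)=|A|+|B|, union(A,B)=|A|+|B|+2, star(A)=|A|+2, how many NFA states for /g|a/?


Syntax tree has 2 char leaf(s), 1 union(s), 0 star(s)
chars contribute 2×2 = 4; each union adds +2; each star adds +2
Total: 4 + 2 + 0 = 6 states


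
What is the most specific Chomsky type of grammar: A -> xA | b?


Right-linear: every RHS is a terminal or a terminal followed by one nonterminal
Classification: Type 3 (Regular)


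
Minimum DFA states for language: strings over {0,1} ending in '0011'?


Track the longest suffix of input matching a prefix of '0011': 5 classes (prefixes of length 0..4)
Minimal DFA: 5 states


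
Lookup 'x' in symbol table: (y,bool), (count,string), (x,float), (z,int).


Lookup 'x' → type float


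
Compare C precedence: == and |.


'==' is equality (level 6); '|' is bitwise OR (level 3)
Higher level binds tighter
'==' has higher precedence than '|'


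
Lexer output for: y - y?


Scan left to right, longest-match per lexeme
Tokens: ID(y), OP(-), ID(y)


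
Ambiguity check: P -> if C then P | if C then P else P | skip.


dangling else: 'if C then if C then skip else skip' parses two ways
Ambiguous


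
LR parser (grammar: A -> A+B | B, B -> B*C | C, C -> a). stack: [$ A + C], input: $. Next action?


'C' (not preceded by B*) is the handle for B -> C
Action: reduce (B -> C)


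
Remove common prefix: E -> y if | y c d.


Common prefix: 'y'
Factored: E -> y E', E' -> if | c d


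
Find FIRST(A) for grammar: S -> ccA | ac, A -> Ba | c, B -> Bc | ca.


Per alternative of A: FIRST(Ba) = {c}; FIRST(c) = {c}
FIRST(A) = {c}


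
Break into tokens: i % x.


Scan left to right, longest-match per lexeme
Tokens: ID(i), OP(%), ID(x)


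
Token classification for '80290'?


Pattern: digits only
Type: INTEGER_LITERAL


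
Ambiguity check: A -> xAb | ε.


balanced x^n…b^n: each string has a unique parse
Unambiguous


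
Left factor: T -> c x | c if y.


Common prefix: 'c'
Factored: T -> c T', T' -> x | if y


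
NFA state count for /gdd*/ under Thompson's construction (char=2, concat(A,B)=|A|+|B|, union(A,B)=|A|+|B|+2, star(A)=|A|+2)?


Syntax tree has 3 char leaf(s), 0 union(s), 1 star(s)
chars contribute 3×2 = 6; each union adds +2; each star adds +2
Total: 6 + 0 + 2 = 8 states


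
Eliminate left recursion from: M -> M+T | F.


Left-recursive alternatives: M+T; non-recursive: F
Introduce M': M -> FM', M' -> +TM' | ε


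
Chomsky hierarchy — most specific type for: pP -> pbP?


LHS has context (more than one symbol) and |LHS| ≤ |RHS|
Classification: Type 1 (Context-Sensitive)


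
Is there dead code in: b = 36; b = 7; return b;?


first assignment to b is overwritten before any read
Dead: 'b = 36'


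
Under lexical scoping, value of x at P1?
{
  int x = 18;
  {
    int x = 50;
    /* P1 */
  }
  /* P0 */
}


x declared in the same block as P1
x = 50


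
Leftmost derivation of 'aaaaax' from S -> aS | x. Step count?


Derivation: S => aS => aaS => aaaS => aaaaS => aaaaaS => aaaaax
Steps: 6


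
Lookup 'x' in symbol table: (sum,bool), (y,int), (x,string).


Lookup 'x' → type string


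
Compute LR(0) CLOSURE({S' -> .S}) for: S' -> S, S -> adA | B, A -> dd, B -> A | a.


Start: S' -> .S
For each item with dot before a nonterminal B, add B -> .γ for every B-production
Closure: [S' -> .S, S -> .adA, S -> .B, B -> .A, B -> .a, A -> .dd]
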